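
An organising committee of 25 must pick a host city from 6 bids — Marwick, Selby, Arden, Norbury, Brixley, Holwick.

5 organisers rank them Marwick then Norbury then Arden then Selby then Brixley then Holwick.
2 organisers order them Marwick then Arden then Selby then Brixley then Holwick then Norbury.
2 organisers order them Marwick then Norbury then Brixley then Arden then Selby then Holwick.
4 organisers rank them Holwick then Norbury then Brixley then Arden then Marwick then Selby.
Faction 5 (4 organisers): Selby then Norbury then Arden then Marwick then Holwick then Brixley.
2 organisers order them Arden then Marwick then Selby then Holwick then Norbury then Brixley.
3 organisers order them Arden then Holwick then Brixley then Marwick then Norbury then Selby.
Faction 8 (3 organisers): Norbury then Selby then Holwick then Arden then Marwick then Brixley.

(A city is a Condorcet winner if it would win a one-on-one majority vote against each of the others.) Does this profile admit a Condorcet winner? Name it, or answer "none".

none

Pairwise majorities:
Marwick vs Selby: Marwick is ranked higher on 5+2+2+4+2+3 = 18 ballots, Selby on 7. Marwick wins 18–7.
Marwick vs Arden: 5+2+2 = 9 for Marwick, 16 for Arden — Arden by 16–9.
Marwick vs Norbury: Marwick is ranked higher on 5+2+2+2+3 = 14 ballots, Norbury on 11. Marwick wins 14–11.
Marwick vs Brixley: Marwick preferred on 5+2+2+4+2+3 = 18 ballots; Marwick wins 18–7.
Marwick vs Holwick: Marwick preferred on 5+2+2+4+2 = 15 ballots; Marwick wins 15–10.
Selby vs Arden: Selby is ranked higher on 4+3 = 7 ballots, Arden on 18. Arden wins 18–7.
Selby vs Norbury: Selby is ranked higher on 2+4+2 = 8 ballots, Norbury on 17. Norbury wins 17–8.
Selby vs Brixley: Selby is ranked higher on 5+2+4+2+3 = 16 ballots, Brixley on 9. Selby wins 16–9.
Selby vs Holwick: Selby preferred on 5+2+2+4+2+3 = 18 ballots; Selby wins 18–7.
Arden vs Norbury: 7 to 18, Norbury.
Arden vs Brixley: Arden is ranked higher on 5+2+4+2+3+3 = 19 ballots, Brixley on 6. Arden wins 19–6.
Arden vs Holwick: Arden is ranked higher on 5+2+2+4+2+3 = 18 ballots, Holwick on 7. Arden wins 18–7.
Norbury vs Brixley: 5+2+4+4+2+3 = 20 for Norbury, 5 for Brixley — Norbury by 20–5.
Norbury vs Holwick: Norbury is ranked higher on 5+2+4+3 = 14 ballots, Holwick on 11. Norbury wins 14–11.
Brixley vs Holwick: Brixley preferred on 5+2+2 = 9 ballots; Holwick wins 16–9.
No city is unbeaten: Marwick loses to Arden; Selby loses to Marwick; Arden loses to Norbury; Norbury loses to Marwick; Brixley loses to Marwick; Holwick loses to Marwick. In particular Marwick beats Norbury beats Arden beats Marwick is a majority cycle — no Condorcet winner exists.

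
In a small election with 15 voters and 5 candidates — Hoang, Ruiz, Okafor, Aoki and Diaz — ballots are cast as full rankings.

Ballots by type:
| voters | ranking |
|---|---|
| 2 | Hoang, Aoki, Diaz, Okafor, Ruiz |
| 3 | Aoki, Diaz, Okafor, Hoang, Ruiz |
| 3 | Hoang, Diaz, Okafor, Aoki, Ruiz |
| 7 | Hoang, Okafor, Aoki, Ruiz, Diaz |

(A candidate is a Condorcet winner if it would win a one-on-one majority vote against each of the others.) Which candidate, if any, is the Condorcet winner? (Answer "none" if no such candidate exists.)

Pairwise majorities:
Hoang vs Ruiz: Hoang wins 15–0.
Hoang–Okafor: Hoang 12–3.
Hoang vs Aoki: Hoang, 12–3.
Hoang vs Diaz: Hoang, 12–3.
Ruiz vs Okafor: Okafor, 15–0.
Ruiz vs Aoki: Aoki, 15–0.
Ruiz vs Diaz: Diaz wins 8–7.
Okafor–Aoki: Okafor 10–5.
Okafor vs Diaz: Diaz, 8–7.
Aoki vs Diaz: Aoki wins 12–3.
Hoang defeats every rival head-to-head and is the Condorcet winner.

Hoang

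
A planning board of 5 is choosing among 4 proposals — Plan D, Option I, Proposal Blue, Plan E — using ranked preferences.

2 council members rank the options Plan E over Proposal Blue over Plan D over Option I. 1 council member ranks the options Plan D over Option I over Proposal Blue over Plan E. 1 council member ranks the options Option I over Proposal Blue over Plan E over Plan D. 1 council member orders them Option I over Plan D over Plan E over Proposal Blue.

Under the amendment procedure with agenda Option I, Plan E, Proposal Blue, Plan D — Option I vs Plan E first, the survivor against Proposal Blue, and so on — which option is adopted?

Round 1: Option I vs Plan E — 3–2, Option I advances.
Round 2: Option I vs Proposal Blue — 3–2, Option I advances.
Round 3: Option I vs Plan D — 2–3, Plan D advances.
Plan D survives the agenda.

Plan D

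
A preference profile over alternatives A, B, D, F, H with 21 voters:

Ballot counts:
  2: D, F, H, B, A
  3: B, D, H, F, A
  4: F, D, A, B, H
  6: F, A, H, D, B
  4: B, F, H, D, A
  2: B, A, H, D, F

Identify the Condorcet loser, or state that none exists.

Head-to-head results (21 voters):
A–B: B 11–10.
A vs D: A is ranked higher on 6+2 = 8 ballots, D on 13. D wins 13–8.
A vs F: F, 19–2.
A vs H: A wins 12–9.
B vs D: D wins 12–9.
B vs F: F wins 12–9.
B–H: B 13–8.
D–F: F 14–7.
D vs H: H, 12–9.
F vs H: F is ranked higher on 2+4+6+4 = 16 ballots, H on 5. F wins 16–5.
Every alternative wins at least one matchup (A beats H; B beats A; D beats A; F beats A; H beats D), so there is no Condorcet loser.

none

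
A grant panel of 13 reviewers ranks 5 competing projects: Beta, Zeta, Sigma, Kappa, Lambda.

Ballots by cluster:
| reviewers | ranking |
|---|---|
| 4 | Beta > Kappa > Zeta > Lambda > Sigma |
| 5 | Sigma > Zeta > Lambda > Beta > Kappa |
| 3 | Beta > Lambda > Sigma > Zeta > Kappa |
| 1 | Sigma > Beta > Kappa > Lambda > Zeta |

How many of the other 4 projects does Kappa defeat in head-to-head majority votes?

0

Kappa against each rival (13 reviewers):
Kappa vs Beta: Kappa preferred on 0 ballots; Beta wins 13–0.
Kappa vs Zeta: Zeta wins 8–5.
Kappa–Sigma: Sigma 9–4.
Kappa–Lambda: Lambda 8–5.
Kappa beats no one; loses to Beta, Zeta, Sigma, Lambda — 0 pairwise wins.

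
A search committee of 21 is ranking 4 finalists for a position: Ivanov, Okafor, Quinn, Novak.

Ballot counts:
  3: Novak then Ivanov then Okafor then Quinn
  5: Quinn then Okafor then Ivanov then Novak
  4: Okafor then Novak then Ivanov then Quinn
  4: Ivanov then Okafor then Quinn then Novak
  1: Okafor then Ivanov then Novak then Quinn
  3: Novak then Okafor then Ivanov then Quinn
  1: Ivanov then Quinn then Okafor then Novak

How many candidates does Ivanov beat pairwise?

2

Ivanov against each rival (21 committee members):
Ivanov vs Okafor: 8 to 13, Okafor.
Ivanov–Quinn: Ivanov 16–5.
Ivanov–Novak: Ivanov 11–10.
Ivanov beats Quinn, Novak; loses to Okafor — 2 pairwise wins.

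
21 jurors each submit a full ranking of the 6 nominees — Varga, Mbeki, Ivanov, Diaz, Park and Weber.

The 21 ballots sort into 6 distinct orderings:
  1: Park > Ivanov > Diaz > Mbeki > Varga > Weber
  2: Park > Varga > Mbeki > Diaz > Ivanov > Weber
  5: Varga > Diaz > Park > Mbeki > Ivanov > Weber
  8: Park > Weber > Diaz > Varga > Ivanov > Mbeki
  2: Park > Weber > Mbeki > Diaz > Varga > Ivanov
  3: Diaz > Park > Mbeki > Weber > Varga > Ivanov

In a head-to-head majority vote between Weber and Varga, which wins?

Ballots ranking Weber above Varga: 8 + 2 + 3 = 13.
Ballots ranking Varga above Weber: 21 − 13 = 8.
Weber wins the head-to-head 13–8.

Weber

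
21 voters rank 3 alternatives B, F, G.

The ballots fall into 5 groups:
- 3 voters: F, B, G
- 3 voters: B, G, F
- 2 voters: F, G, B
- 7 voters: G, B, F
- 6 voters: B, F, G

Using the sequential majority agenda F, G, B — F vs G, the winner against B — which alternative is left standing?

Round 1: F vs G — 11–10, F advances.
Round 2: F vs B — 5–16, B advances.
B survives the agenda.

B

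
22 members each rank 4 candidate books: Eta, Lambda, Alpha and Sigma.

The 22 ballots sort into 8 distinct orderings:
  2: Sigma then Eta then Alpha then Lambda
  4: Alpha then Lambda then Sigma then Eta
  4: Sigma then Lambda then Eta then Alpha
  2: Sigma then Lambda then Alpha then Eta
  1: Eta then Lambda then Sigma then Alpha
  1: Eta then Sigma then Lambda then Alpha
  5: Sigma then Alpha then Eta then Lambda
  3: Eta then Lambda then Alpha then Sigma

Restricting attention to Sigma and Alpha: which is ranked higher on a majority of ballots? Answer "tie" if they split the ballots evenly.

Ballots ranking Sigma above Alpha: 2 + 4 + 2 + 1 + 1 + 5 = 15.
Ballots ranking Alpha above Sigma: 22 − 15 = 7.
Sigma wins the head-to-head 15–7.

Sigma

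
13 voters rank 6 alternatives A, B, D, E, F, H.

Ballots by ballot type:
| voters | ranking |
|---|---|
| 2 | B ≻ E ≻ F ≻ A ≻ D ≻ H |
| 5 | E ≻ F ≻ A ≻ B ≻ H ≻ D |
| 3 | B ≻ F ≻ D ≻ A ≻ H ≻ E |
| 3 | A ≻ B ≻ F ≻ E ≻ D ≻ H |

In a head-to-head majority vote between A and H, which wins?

A

Ballots ranking A above H: 2 + 5 + 3 + 3 = 13.
Ballots ranking H above A: 13 − 13 = 0.
A wins the head-to-head 13–0.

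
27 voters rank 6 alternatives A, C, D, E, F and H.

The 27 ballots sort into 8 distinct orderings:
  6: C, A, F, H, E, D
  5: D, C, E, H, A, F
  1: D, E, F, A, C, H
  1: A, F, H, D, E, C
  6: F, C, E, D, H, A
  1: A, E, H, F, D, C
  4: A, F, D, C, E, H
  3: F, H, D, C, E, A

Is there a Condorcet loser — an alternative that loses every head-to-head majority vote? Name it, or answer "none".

none

Pairwise majorities:
A vs C: C wins 20–7.
A vs D: D, 15–12.
A vs E: A is ranked higher on 6+1+1+4 = 12 ballots, E on 15. E wins 15–12.
A vs F: 6+5+1+1+4 = 17 for A, 10 for F — A by 17–10.
A vs H: A preferred on 6+1+1+1+4 = 13 ballots; H wins 14–13.
C–D: D 15–12.
C vs E: C, 24–3.
C vs F: C preferred on 6+5 = 11 ballots; F wins 16–11.
C–H: C 22–5.
D vs E: D, 14–13.
D vs F: D is ranked higher on 5+1 = 6 ballots, F on 21. F wins 21–6.
D–H: D 16–11.
E vs F: F wins 20–7.
E vs H: E, 17–10.
F–H: F 21–6.
No alternative is winless: A beats F; C beats A; D beats A; E beats A; F beats C; H beats A. There is no Condorcet loser.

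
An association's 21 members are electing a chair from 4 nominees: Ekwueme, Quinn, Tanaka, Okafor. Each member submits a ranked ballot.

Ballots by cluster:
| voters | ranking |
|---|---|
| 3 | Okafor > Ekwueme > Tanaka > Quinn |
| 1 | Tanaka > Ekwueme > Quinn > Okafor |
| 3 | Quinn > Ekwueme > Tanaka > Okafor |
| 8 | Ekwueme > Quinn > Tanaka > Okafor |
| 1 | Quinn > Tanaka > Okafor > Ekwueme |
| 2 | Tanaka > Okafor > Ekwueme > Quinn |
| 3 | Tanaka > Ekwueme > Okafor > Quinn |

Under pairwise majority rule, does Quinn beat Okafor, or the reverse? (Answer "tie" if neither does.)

Quinn

Ballots ranking Quinn above Okafor: 1 + 3 + 8 + 1 = 13.
Ballots ranking Okafor above Quinn: 21 − 13 = 8.
Quinn wins the head-to-head 13–8.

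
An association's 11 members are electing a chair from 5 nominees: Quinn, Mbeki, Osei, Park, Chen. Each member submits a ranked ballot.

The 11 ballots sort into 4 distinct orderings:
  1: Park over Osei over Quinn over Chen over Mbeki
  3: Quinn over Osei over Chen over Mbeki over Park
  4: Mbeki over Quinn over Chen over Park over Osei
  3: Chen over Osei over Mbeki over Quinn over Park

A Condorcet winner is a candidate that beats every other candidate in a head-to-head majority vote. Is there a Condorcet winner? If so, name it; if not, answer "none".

none

Head-to-head results (11 voters):
Quinn vs Mbeki: 4 to 7, Mbeki.
Quinn vs Osei: Quinn wins 7–4.
Quinn–Park: Quinn 10–1.
Quinn vs Chen: Quinn is ranked higher on 1+3+4 = 8 ballots, Chen on 3. Quinn wins 8–3.
Mbeki vs Osei: Mbeki is ranked higher on 4 ballots, Osei on 7. Osei wins 7–4.
Mbeki vs Park: Mbeki preferred on 3+4+3 = 10 ballots; Mbeki wins 10–1.
Mbeki–Chen: Chen 7–4.
Osei vs Park: 3+3 = 6 for Osei, 5 for Park — Osei by 6–5.
Osei vs Chen: 4 to 7, Chen.
Park vs Chen: 1 for Park, 10 for Chen — Chen by 10–1.
No candidate is unbeaten: Quinn loses to Mbeki; Mbeki loses to Osei; Osei loses to Quinn; Park loses to Quinn; Chen loses to Quinn. In particular Quinn → Osei → Mbeki → Quinn is a majority cycle — no Condorcet winner exists.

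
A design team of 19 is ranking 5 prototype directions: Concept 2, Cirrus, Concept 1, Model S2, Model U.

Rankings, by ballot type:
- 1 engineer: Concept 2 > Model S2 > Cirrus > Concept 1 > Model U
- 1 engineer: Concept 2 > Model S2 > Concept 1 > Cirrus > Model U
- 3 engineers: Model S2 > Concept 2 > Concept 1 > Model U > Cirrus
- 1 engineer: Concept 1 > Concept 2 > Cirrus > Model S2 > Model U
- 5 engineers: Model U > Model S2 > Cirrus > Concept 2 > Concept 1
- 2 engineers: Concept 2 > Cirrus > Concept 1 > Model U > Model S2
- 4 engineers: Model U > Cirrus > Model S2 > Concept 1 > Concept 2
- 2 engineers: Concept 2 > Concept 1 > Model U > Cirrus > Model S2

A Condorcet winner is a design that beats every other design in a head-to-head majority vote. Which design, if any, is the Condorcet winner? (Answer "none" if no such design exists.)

Pairwise majorities:
Concept 2 vs Cirrus: Concept 2 is ranked higher on 1+1+3+1+2+2 = 10 ballots, Cirrus on 9. Concept 2 wins 10–9.
Concept 2 vs Concept 1: 1+1+3+5+2+2 = 14 for Concept 2, 5 for Concept 1 — Concept 2 by 14–5.
Concept 2 vs Model S2: Concept 2 preferred on 1+1+1+2+2 = 7 ballots; Model S2 wins 12–7.
Concept 2 vs Model U: Concept 2 is ranked higher on 1+1+3+1+2+2 = 10 ballots, Model U on 9. Concept 2 wins 10–9.
Cirrus vs Concept 1: 1+5+2+4 = 12 for Cirrus, 7 for Concept 1 — Cirrus by 12–7.
Cirrus vs Model S2: 9 to 10, Model S2.
Cirrus vs Model U: Cirrus is ranked higher on 1+1+1+2 = 5 ballots, Model U on 14. Model U wins 14–5.
Concept 1 vs Model S2: Concept 1 preferred on 1+2+2 = 5 ballots; Model S2 wins 14–5.
Concept 1 vs Model U: Concept 1 preferred on 1+1+3+1+2+2 = 10 ballots; Concept 1 wins 10–9.
Model S2 vs Model U: Model S2 preferred on 1+1+3+1 = 6 ballots; Model U wins 13–6.
Each design drops at least one matchup (Concept 2 loses to Model S2; Cirrus loses to Concept 2; Concept 1 loses to Concept 2; Model S2 loses to Model U; Model U loses to Concept 2); the cycle Concept 2 → Model U → Model S2 → Concept 2 rules out a Condorcet winner.

none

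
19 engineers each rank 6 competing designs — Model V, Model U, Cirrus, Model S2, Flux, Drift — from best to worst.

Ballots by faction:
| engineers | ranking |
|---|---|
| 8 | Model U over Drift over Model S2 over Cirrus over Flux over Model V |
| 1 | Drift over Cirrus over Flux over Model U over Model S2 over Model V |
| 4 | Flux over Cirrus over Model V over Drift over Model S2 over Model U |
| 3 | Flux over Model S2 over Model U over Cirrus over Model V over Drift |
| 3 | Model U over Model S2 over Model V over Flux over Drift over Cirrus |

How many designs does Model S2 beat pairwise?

Model S2 against each rival (19 engineers):
Model S2 vs Model V: Model S2 is ranked higher on 8+1+3+3 = 15 ballots, Model V on 4. Model S2 wins 15–4.
Model S2 vs Model U: Model U wins 12–7.
Model S2 vs Cirrus: Model S2 preferred on 8+3+3 = 14 ballots; Model S2 wins 14–5.
Model S2 vs Flux: 8+3 = 11 for Model S2, 8 for Flux — Model S2 by 11–8.
Model S2 vs Drift: Model S2 preferred on 3+3 = 6 ballots; Drift wins 13–6.
Model S2 beats Model V, Cirrus, Flux; loses to Model U, Drift — 3 pairwise wins.

3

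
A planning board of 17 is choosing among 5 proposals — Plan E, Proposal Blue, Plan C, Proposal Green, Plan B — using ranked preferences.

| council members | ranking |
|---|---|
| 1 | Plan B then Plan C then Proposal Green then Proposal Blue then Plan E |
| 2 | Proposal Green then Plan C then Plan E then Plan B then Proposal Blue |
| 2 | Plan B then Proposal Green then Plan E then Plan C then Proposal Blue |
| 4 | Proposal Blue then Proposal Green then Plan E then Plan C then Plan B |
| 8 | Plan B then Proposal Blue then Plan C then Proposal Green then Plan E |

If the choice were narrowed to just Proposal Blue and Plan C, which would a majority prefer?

Proposal Blue

Ballots ranking Proposal Blue above Plan C: 4 + 8 = 12.
Ballots ranking Plan C above Proposal Blue: 17 − 12 = 5.
Proposal Blue wins the head-to-head 12–5.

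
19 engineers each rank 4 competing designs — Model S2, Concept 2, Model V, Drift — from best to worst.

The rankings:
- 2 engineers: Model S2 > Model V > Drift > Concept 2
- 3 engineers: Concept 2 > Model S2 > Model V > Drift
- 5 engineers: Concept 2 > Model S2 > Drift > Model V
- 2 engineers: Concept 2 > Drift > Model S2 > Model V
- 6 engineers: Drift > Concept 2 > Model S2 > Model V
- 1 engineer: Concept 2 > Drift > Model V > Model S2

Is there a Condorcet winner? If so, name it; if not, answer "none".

Head-to-head results (19 engineers):
Model S2 vs Concept 2: Model S2 preferred on 2 ballots; Concept 2 wins 17–2.
Model S2 vs Model V: 18 to 1, Model S2.
Model S2 vs Drift: Model S2 preferred on 2+3+5 = 10 ballots; Model S2 wins 10–9.
Concept 2 vs Model V: Concept 2 is ranked higher on 3+5+2+6+1 = 17 ballots, Model V on 2. Concept 2 wins 17–2.
Concept 2 vs Drift: 11 to 8, Concept 2.
Model V vs Drift: 5 to 14, Drift.
Only Concept 2 has no losses; Concept 2 is the Condorcet winner.

Concept 2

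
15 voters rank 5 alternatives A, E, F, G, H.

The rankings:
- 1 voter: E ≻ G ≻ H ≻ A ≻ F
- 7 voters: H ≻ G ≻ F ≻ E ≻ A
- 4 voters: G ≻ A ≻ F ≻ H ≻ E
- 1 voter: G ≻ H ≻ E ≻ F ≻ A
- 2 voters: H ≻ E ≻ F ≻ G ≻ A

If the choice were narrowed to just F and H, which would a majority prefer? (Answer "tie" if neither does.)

Ballots ranking F above H: 4.
Ballots ranking H above F: 15 − 4 = 11.
H wins the head-to-head 11–4.

H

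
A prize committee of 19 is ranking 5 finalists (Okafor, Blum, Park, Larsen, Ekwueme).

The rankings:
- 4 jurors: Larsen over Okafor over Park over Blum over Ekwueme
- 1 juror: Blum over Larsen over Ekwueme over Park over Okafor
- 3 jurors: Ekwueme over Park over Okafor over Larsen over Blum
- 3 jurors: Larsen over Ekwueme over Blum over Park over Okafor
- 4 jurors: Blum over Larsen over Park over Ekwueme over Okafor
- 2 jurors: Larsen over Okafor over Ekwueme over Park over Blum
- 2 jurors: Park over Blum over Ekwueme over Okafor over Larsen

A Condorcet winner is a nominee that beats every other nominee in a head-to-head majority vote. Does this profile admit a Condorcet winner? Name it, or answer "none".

Head-to-head results (19 jurors):
Okafor vs Blum: 9 to 10, Blum.
Okafor vs Park: 6 to 13, Park.
Okafor–Larsen: Larsen 14–5.
Okafor vs Ekwueme: 4+2 = 6 for Okafor, 13 for Ekwueme — Ekwueme by 13–6.
Blum vs Park: 8 to 11, Park.
Blum vs Larsen: Larsen wins 12–7.
Blum vs Ekwueme: Blum wins 11–8.
Park vs Larsen: Park is ranked higher on 3+2 = 5 ballots, Larsen on 14. Larsen wins 14–5.
Park–Ekwueme: Park 10–9.
Larsen vs Ekwueme: Larsen wins 14–5.
Larsen defeats every rival head-to-head and is the Condorcet winner.

Larsen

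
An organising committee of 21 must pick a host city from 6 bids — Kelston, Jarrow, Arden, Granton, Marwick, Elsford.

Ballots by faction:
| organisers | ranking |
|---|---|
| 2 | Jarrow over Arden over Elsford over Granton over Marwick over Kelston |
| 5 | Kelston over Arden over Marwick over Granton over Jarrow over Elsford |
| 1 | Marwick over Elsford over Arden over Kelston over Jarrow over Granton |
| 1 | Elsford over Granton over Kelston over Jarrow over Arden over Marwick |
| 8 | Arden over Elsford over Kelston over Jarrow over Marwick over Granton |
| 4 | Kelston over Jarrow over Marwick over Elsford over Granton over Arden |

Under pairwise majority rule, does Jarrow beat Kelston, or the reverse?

Ballots ranking Jarrow above Kelston: 2.
Ballots ranking Kelston above Jarrow: 21 − 2 = 19.
Kelston wins the head-to-head 19–2.

Kelston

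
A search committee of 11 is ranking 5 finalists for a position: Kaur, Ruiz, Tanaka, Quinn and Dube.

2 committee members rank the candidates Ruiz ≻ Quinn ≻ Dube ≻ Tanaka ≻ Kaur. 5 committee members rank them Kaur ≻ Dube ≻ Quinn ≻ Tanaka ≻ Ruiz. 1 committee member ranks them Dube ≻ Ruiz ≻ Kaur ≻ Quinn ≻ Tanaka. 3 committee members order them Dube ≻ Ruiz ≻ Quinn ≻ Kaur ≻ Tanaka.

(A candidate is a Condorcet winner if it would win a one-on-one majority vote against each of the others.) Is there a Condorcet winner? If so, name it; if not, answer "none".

Head-to-head results (11 committee members):
Kaur–Ruiz: Ruiz 6–5.
Kaur vs Tanaka: Kaur is ranked higher on 5+1+3 = 9 ballots, Tanaka on 2. Kaur wins 9–2.
Kaur vs Quinn: Kaur is ranked higher on 5+1 = 6 ballots, Quinn on 5. Kaur wins 6–5.
Kaur–Dube: Dube 6–5.
Ruiz vs Tanaka: 6 to 5, Ruiz.
Ruiz–Quinn: Ruiz 6–5.
Ruiz vs Dube: Dube wins 9–2.
Tanaka–Quinn: Quinn 11–0.
Tanaka vs Dube: Dube wins 11–0.
Quinn vs Dube: 2 for Quinn, 9 for Dube — Dube by 9–2.
Dube defeats every rival head-to-head and is the Condorcet winner.

Dube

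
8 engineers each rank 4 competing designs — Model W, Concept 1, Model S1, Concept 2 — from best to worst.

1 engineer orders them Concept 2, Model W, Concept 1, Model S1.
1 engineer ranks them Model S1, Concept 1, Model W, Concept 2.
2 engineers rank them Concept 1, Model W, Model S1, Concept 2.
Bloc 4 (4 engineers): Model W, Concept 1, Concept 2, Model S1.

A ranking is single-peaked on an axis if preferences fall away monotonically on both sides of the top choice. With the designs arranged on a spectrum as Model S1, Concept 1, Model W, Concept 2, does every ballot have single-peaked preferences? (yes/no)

yes

Axis positions: Model S1=1, Concept 1=2, Model W=3, Concept 2=4.
Bloc 1 (peak Concept 2 at position 4): ranking walks positions 4-3-2-1, expanding outward from the peak — single-peaked.
Bloc 2 (peak Model S1 at position 1): ranking walks positions 1-2-3-4, expanding outward from the peak — single-peaked.
Bloc 3 (peak Concept 1 at position 2): ranking walks positions 2-3-1-4, expanding outward from the peak — single-peaked.
Bloc 4 (peak Model W at position 3): ranking walks positions 3-2-4-1, expanding outward from the peak — single-peaked.
Every ranking is single-peaked on this axis.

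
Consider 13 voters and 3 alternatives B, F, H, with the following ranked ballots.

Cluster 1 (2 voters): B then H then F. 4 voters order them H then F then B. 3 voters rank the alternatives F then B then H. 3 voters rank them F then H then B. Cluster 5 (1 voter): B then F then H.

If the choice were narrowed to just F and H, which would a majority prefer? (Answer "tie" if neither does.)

F

Ballots ranking F above H: 3 + 3 + 1 = 7.
Ballots ranking H above F: 13 − 7 = 6.
F wins the head-to-head 7–6.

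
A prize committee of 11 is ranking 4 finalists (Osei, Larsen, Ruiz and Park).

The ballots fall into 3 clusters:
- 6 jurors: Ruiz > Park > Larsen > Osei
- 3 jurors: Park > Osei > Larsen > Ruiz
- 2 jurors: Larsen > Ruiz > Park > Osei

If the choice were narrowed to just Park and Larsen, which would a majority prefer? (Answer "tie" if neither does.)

Ballots ranking Park above Larsen: 6 + 3 = 9.
Ballots ranking Larsen above Park: 11 − 9 = 2.
Park wins the head-to-head 9–2.

Park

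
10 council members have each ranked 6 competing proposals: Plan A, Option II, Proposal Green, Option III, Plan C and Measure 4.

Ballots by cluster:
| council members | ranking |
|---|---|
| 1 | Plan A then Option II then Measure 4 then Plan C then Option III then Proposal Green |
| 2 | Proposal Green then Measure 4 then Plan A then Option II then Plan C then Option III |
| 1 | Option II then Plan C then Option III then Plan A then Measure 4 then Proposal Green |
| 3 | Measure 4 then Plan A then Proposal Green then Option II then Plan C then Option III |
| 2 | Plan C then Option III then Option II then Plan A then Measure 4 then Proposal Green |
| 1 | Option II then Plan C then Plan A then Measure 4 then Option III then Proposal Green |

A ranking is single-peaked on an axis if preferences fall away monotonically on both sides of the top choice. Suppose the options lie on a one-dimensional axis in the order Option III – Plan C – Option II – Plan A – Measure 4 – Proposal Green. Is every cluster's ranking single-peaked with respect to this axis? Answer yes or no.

yes

Axis positions: Option III=1, Plan C=2, Option II=3, Plan A=4, Measure 4=5, Proposal Green=6.
Cluster 1 (peak Plan A at position 4): ranking walks positions 4-3-5-2-1-6, expanding outward from the peak — single-peaked.
Cluster 2 (peak Proposal Green at position 6): ranking walks positions 6-5-4-3-2-1, expanding outward from the peak — single-peaked.
Cluster 3 (peak Option II at position 3): ranking walks positions 3-2-1-4-5-6, expanding outward from the peak — single-peaked.
Cluster 4 (peak Measure 4 at position 5): ranking walks positions 5-4-6-3-2-1, expanding outward from the peak — single-peaked.
Cluster 5 (peak Plan C at position 2): ranking walks positions 2-1-3-4-5-6, expanding outward from the peak — single-peaked.
Cluster 6 (peak Option II at position 3): ranking walks positions 3-2-4-5-1-6, expanding outward from the peak — single-peaked.
Every ranking is single-peaked on this axis.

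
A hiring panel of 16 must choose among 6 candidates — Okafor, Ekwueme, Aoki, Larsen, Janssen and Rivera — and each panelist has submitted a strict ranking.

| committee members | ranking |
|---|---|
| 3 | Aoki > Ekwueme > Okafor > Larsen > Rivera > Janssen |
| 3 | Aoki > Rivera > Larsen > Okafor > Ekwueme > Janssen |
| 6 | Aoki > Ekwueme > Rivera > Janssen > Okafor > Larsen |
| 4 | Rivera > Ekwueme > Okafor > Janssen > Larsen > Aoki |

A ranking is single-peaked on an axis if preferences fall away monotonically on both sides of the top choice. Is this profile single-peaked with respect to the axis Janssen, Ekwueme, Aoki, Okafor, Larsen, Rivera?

no

Axis positions: Janssen=1, Ekwueme=2, Aoki=3, Okafor=4, Larsen=5, Rivera=6.
Group 1 (peak Aoki at position 3): ranking walks positions 3-2-4-5-6-1, expanding outward from the peak — single-peaked.
Group 2: ranking walks positions 3-6-5-4-2-1; Rivera is ranked above Okafor even though Okafor lies between Rivera and the peak Aoki on the axis — preferences dip and rise again. Not single-peaked.
Group 3: ranking walks positions 3-2-6-1-4-5; Rivera is ranked above Okafor even though Okafor lies between Rivera and the peak Aoki on the axis — preferences dip and rise again. Not single-peaked.
Group 4: ranking walks positions 6-2-4-1-5-3; Ekwueme is ranked above Larsen even though Larsen lies between Ekwueme and the peak Rivera on the axis — preferences dip and rise again. Not single-peaked.
Group 2 violates single-peakedness, so the profile is not single-peaked on this axis.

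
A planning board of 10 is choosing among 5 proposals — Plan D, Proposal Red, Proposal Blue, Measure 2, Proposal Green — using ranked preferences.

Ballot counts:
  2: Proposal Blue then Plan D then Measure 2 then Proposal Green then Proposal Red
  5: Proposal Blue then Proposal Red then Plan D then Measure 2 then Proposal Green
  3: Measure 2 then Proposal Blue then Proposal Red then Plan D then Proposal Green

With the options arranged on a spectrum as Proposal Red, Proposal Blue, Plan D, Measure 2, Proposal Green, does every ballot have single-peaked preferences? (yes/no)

Axis positions: Proposal Red=1, Proposal Blue=2, Plan D=3, Measure 2=4, Proposal Green=5.
Type 1 (peak Proposal Blue at position 2): ranking walks positions 2-3-4-5-1, expanding outward from the peak — single-peaked.
Type 2 (peak Proposal Blue at position 2): ranking walks positions 2-1-3-4-5, expanding outward from the peak — single-peaked.
Type 3: ranking walks positions 4-2-1-3-5; Proposal Blue is ranked above Plan D even though Plan D lies between Proposal Blue and the peak Measure 2 on the axis — preferences dip and rise again. Not single-peaked.
Type 3 violates single-peakedness, so the profile is not single-peaked on this axis.

no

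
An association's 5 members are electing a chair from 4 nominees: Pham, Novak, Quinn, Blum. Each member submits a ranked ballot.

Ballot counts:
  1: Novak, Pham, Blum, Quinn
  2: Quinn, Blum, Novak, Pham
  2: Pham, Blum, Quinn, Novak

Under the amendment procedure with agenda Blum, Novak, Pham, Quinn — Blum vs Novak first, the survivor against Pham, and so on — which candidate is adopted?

Round 1: Blum vs Novak — 4–1, Blum advances.
Round 2: Blum vs Pham — 2–3, Pham advances.
Round 3: Pham vs Quinn — 3–2, Pham advances.
Pham survives the agenda.

Pham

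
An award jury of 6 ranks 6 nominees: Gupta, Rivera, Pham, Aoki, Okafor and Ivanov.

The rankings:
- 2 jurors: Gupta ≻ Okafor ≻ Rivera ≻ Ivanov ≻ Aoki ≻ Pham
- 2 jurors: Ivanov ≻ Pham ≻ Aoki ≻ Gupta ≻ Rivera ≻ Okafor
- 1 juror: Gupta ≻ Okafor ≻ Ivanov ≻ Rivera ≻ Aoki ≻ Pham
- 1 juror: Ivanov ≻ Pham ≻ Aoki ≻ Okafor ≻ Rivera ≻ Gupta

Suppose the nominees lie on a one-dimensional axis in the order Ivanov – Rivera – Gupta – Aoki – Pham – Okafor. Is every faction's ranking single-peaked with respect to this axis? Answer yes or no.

no

Axis positions: Ivanov=1, Rivera=2, Gupta=3, Aoki=4, Pham=5, Okafor=6.
Faction 1: ranking walks positions 3-6-2-1-4-5; Okafor is ranked above Aoki even though Aoki lies between Okafor and the peak Gupta on the axis — preferences dip and rise again. Not single-peaked.
Faction 2: ranking walks positions 1-5-4-3-2-6; Pham is ranked above Rivera even though Rivera lies between Pham and the peak Ivanov on the axis — preferences dip and rise again. Not single-peaked.
Faction 3: ranking walks positions 3-6-1-2-4-5; Okafor is ranked above Aoki even though Aoki lies between Okafor and the peak Gupta on the axis — preferences dip and rise again. Not single-peaked.
Faction 4: ranking walks positions 1-5-4-6-2-3; Pham is ranked above Rivera even though Rivera lies between Pham and the peak Ivanov on the axis — preferences dip and rise again. Not single-peaked.
Faction 1 violates single-peakedness, so the profile is not single-peaked on this axis.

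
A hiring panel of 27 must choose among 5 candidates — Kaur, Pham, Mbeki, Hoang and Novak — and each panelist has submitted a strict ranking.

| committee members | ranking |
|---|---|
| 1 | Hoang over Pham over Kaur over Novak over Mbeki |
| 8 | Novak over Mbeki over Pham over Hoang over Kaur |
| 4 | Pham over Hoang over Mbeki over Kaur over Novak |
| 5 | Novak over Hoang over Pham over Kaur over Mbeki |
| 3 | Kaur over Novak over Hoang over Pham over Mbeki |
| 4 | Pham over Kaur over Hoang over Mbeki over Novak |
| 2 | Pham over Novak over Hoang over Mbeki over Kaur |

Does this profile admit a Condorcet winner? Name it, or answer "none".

Head-to-head results (27 committee members):
Kaur vs Pham: Pham wins 24–3.
Kaur vs Mbeki: Mbeki wins 14–13.
Kaur vs Hoang: Hoang, 20–7.
Kaur vs Novak: Novak wins 15–12.
Pham–Mbeki: Pham 19–8.
Pham vs Hoang: Pham wins 18–9.
Pham–Novak: Novak 16–11.
Mbeki–Hoang: Hoang 19–8.
Mbeki–Novak: Novak 19–8.
Hoang vs Novak: Novak wins 18–9.
Novak defeats every rival head-to-head and is the Condorcet winner.

Novak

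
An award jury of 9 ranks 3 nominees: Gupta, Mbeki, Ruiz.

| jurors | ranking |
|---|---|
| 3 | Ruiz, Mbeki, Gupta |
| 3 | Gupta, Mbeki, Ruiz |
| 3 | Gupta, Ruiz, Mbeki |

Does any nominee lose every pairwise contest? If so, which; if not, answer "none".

Head-to-head results (9 jurors):
Gupta vs Mbeki: 6 to 3, Gupta.
Gupta vs Ruiz: Gupta is ranked higher on 3+3 = 6 ballots, Ruiz on 3. Gupta wins 6–3.
Mbeki vs Ruiz: 3 to 6, Ruiz.
Mbeki loses to every other nominee — it is the Condorcet loser.

Mbeki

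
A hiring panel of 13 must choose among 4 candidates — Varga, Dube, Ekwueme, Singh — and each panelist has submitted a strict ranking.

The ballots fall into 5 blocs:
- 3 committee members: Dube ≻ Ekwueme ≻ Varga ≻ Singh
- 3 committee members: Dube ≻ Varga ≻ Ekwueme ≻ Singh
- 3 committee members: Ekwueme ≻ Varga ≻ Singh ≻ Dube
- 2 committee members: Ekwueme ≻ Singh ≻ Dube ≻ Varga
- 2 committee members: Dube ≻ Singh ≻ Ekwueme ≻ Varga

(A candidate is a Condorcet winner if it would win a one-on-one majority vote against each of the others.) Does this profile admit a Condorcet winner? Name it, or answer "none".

Check each pair by majority over 13 ballots:
Varga vs Dube: 3 for Varga, 10 for Dube — Dube by 10–3.
Varga vs Ekwueme: Varga is ranked higher on 3 ballots, Ekwueme on 10. Ekwueme wins 10–3.
Varga vs Singh: 3+3+3 = 9 for Varga, 4 for Singh — Varga by 9–4.
Dube vs Ekwueme: 3+3+2 = 8 for Dube, 5 for Ekwueme — Dube by 8–5.
Dube vs Singh: Dube is ranked higher on 3+3+2 = 8 ballots, Singh on 5. Dube wins 8–5.
Ekwueme vs Singh: Ekwueme is ranked higher on 3+3+3+2 = 11 ballots, Singh on 2. Ekwueme wins 11–2.
Only Dube has no losses; Dube is the Condorcet winner.

Dube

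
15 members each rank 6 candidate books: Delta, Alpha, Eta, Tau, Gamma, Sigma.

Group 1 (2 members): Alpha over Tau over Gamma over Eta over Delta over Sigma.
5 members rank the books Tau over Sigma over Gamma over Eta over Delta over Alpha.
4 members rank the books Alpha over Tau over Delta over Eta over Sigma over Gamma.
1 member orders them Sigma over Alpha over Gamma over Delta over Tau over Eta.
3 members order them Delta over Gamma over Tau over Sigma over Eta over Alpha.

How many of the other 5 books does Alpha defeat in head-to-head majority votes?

0

Alpha against each rival (15 members):
Alpha–Delta: Delta 8–7.
Alpha vs Eta: 2+4+1 = 7 for Alpha, 8 for Eta — Eta by 8–7.
Alpha vs Tau: 2+4+1 = 7 for Alpha, 8 for Tau — Tau by 8–7.
Alpha vs Gamma: Gamma wins 8–7.
Alpha vs Sigma: Sigma, 9–6.
Alpha beats no one; loses to Delta, Eta, Tau, Gamma, Sigma — 0 pairwise wins.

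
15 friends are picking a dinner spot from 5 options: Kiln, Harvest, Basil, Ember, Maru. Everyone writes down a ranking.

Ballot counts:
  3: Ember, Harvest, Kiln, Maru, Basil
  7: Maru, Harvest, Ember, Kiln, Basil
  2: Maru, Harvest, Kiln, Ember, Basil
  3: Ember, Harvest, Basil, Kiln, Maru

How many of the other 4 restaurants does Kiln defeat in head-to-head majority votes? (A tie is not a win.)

Kiln against each rival (15 friends):
Kiln vs Harvest: Harvest, 15–0.
Kiln vs Basil: Kiln is ranked higher on 3+7+2 = 12 ballots, Basil on 3. Kiln wins 12–3.
Kiln vs Ember: Kiln preferred on 2 ballots; Ember wins 13–2.
Kiln vs Maru: Kiln is ranked higher on 3+3 = 6 ballots, Maru on 9. Maru wins 9–6.
Kiln beats Basil; loses to Harvest, Ember, Maru — 1 pairwise win.

1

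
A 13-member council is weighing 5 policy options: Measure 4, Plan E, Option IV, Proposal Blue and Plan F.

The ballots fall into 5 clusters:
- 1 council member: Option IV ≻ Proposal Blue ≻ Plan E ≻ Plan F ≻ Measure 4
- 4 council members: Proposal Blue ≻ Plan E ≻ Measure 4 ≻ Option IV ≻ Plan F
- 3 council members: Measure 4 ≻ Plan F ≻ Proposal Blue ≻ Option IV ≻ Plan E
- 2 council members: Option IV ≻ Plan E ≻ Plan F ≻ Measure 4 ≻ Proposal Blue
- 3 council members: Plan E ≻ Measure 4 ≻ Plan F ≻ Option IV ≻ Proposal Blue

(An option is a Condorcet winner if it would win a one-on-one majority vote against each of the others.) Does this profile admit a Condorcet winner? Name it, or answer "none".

Pairwise majorities:
Measure 4–Plan E: Plan E 10–3.
Measure 4 vs Option IV: Measure 4, 10–3.
Measure 4 vs Proposal Blue: Measure 4, 8–5.
Measure 4 vs Plan F: Measure 4, 10–3.
Plan E vs Option IV: Plan E wins 7–6.
Plan E vs Proposal Blue: Proposal Blue, 8–5.
Plan E–Plan F: Plan E 10–3.
Option IV–Proposal Blue: Proposal Blue 7–6.
Option IV–Plan F: Option IV 7–6.
Proposal Blue vs Plan F: Plan F wins 8–5.
No option is unbeaten: Measure 4 loses to Plan E; Plan E loses to Proposal Blue; Option IV loses to Measure 4; Proposal Blue loses to Measure 4; Plan F loses to Measure 4. In particular Measure 4 > Proposal Blue > Plan E > Measure 4 is a majority cycle — no Condorcet winner exists.

none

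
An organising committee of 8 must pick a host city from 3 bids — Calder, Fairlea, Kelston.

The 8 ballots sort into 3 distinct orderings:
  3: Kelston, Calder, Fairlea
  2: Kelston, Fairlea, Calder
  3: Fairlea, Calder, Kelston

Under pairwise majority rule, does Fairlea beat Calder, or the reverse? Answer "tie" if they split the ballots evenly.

Ballots ranking Fairlea above Calder: 2 + 3 = 5.
Ballots ranking Calder above Fairlea: 8 − 5 = 3.
Fairlea wins the head-to-head 5–3.

Fairlea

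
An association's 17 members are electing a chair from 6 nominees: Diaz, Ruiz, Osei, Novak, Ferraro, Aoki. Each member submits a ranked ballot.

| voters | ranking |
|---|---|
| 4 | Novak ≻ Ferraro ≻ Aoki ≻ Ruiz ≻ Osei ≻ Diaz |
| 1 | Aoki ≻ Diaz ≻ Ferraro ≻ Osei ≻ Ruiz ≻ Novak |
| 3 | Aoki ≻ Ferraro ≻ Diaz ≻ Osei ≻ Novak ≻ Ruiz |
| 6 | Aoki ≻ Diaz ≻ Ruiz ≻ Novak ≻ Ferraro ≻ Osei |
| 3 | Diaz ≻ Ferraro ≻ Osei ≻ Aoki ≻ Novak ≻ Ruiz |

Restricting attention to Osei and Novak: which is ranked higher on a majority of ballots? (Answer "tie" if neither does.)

Novak

Ballots ranking Osei above Novak: 1 + 3 + 3 = 7.
Ballots ranking Novak above Osei: 17 − 7 = 10.
Novak wins the head-to-head 10–7.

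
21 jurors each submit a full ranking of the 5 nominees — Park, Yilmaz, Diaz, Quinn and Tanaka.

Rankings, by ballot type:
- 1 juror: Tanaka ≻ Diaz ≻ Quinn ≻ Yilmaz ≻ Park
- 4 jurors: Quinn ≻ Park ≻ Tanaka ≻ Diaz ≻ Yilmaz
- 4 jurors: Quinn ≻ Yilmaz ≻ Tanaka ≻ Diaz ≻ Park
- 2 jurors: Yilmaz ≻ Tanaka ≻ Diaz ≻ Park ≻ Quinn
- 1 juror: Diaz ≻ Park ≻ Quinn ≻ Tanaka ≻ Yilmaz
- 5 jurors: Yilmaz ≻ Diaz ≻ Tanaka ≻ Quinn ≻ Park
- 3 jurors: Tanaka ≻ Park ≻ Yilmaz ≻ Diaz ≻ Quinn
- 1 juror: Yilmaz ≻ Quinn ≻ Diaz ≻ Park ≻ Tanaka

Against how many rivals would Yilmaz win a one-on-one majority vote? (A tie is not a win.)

4

Yilmaz against each rival (21 jurors):
Yilmaz–Park: Yilmaz 13–8.
Yilmaz vs Diaz: Yilmaz preferred on 4+2+5+3+1 = 15 ballots; Yilmaz wins 15–6.
Yilmaz vs Quinn: 2+5+3+1 = 11 for Yilmaz, 10 for Quinn — Yilmaz by 11–10.
Yilmaz vs Tanaka: Yilmaz is ranked higher on 4+2+5+1 = 12 ballots, Tanaka on 9. Yilmaz wins 12–9.
Yilmaz beats Park, Diaz, Quinn, Tanaka — 4 pairwise wins.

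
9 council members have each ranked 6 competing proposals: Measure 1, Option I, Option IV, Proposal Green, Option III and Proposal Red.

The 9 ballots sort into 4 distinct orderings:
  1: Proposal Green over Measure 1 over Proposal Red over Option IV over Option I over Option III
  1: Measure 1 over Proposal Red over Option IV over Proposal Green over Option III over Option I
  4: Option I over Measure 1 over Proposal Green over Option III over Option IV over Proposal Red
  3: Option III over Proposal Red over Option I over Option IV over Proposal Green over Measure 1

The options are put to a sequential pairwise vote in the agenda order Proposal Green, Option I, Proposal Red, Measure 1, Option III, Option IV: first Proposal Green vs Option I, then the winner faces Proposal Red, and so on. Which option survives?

Measure 1

Round 1: Proposal Green vs Option I — 2–7, Option I advances.
Round 2: Option I vs Proposal Red — 4–5, Proposal Red advances.
Round 3: Proposal Red vs Measure 1 — 3–6, Measure 1 advances.
Round 4: Measure 1 vs Option III — 6–3, Measure 1 advances.
Round 5: Measure 1 vs Option IV — 6–3, Measure 1 advances.
Measure 1 survives the agenda.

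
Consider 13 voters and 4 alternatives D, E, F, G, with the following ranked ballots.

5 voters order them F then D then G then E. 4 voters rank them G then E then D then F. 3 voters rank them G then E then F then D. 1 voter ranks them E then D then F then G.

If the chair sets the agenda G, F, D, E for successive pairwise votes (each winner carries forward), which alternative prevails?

G

Round 1: G vs F — 7–6, G advances.
Round 2: G vs D — 7–6, G advances.
Round 3: G vs E — 12–1, G advances.
The agenda winner is G.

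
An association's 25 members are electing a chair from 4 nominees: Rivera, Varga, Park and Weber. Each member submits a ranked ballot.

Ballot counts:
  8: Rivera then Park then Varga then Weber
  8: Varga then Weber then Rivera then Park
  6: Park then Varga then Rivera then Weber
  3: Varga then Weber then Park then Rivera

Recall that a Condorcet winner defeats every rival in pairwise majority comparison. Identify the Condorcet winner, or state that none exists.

none

Head-to-head results (25 voters):
Rivera vs Varga: Rivera preferred on 8 ballots; Varga wins 17–8.
Rivera vs Park: Rivera wins 16–9.
Rivera vs Weber: Rivera, 14–11.
Varga vs Park: Park wins 14–11.
Varga vs Weber: 25 to 0, Varga.
Park–Weber: Park 14–11.
Each candidate drops at least one matchup (Rivera loses to Varga; Varga loses to Park; Park loses to Rivera; Weber loses to Rivera); the cycle Rivera → Park → Varga → Rivera rules out a Condorcet winner.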